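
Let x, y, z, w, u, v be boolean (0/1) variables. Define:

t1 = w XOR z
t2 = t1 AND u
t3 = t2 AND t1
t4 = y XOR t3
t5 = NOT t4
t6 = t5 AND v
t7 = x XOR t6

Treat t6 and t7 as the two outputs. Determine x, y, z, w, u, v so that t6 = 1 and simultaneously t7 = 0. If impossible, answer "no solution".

x=1, y=0, z=0, w=1, u=0, v=1

Check with x=1, y=0, z=0, w=1, u=0, v=1:
t1 = w XOR z = 1 XOR 0 = 1
t2 = t1 AND u = 1 AND 0 = 0
t3 = t2 AND t1 = 0 AND 1 = 0
t4 = y XOR t3 = 0 XOR 0 = 0
t5 = NOT t4 = NOT 0 = 1
t6 = t5 AND v = 1 AND 1 = 1
t7 = x XOR t6 = 1 XOR 1 = 0
So t6 = 1 and t7 = 0.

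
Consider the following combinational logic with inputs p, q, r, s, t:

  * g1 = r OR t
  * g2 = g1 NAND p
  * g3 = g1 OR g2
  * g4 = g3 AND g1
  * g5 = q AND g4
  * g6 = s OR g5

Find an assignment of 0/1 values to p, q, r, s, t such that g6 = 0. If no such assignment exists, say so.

p=1, q=0, r=1, s=0, t=1

g6 = s OR g5 must be 0, so both s = 0 and g5 = 0.
g5 = q AND g4 must be 0, so at least one of q, g4 is 0.
Check with p=1, q=0, r=1, s=0, t=1:
g1 = r OR t = 1 OR 1 = 1
g2 = g1 NAND p = 1 NAND 1 = 0
g3 = g1 OR g2 = 1 OR 0 = 1
g4 = g3 AND g1 = 1 AND 1 = 1
g5 = q AND g4 = 0 AND 1 = 0
g6 = s OR g5 = 0 OR 0 = 0
So g6 = 0 as required.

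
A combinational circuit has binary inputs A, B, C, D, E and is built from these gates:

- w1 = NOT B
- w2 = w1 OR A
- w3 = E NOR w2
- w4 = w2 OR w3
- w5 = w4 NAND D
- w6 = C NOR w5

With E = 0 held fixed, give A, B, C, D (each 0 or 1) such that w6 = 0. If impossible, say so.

w6 = C NOR w5 must be 0, so at least one of C, w5 is 1.
Check with E = 0 and A=0, B=0, C=0, D=0:
w1 = NOT B = NOT 0 = 1
w2 = w1 OR A = 1 OR 0 = 1
w3 = E NOR w2 = 0 NOR 1 = 0
w4 = w2 OR w3 = 1 OR 0 = 1
w5 = w4 NAND D = 1 NAND 0 = 1
w6 = C NOR w5 = 0 NOR 1 = 0
So w6 = 0.

A=0 B=0 C=0 D=0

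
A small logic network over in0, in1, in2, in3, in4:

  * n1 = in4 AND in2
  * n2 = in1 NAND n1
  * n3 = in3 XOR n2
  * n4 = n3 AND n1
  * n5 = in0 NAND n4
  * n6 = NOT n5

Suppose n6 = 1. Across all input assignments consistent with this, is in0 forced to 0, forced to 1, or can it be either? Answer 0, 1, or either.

n6 = NOT n5 must be 1, so n5 = 0.
Every assignment with n6 = 1 has in0 = 1; there are 2 such assignment(s).
  in0=1, in1=0, in2=1, in3=0, in4=1
  in0=1, in1=1, in2=1, in3=1, in4=1

1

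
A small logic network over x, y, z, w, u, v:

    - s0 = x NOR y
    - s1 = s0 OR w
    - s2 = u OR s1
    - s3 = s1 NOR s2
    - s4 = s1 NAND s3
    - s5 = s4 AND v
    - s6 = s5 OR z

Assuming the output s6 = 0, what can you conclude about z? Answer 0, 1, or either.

s6 = s5 OR z must be 0, so both s5 = 0 and z = 0.
s5 = s4 AND v must be 0, so at least one of s4, v is 0.
Every assignment with s6 = 0 has z = 0; there are 16 such assignment(s).

0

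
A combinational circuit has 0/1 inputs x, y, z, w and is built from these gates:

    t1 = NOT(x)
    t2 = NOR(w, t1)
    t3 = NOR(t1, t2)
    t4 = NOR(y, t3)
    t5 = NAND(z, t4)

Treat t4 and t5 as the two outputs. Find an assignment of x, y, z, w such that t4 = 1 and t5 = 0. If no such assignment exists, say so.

Check with x=0, y=0, z=1, w=0:
t1 = NOT(x) = NOT 0 = 1
t2 = NOR(w, t1) = NOR(0, 1) = 0
t3 = NOR(t1, t2) = NOR(1, 0) = 0
t4 = NOR(y, t3) = NOR(0, 0) = 1
t5 = NAND(z, t4) = NAND(1, 1) = 0
So t4 = 1 and t5 = 0.

x=0, y=0, z=1, w=0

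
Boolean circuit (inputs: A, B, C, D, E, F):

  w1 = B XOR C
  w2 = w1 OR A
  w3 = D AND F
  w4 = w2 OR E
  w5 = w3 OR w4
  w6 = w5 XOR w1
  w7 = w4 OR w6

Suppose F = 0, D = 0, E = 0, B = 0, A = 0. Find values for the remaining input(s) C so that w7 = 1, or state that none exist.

C=1

w7 = w4 OR w6 must be 1, so at least one of w4, w6 is 1.
Check with F = 0, D = 0, E = 0, B = 0, A = 0 and C=1:
w1 = B XOR C = 0 XOR 1 = 1
w2 = w1 OR A = 1 OR 0 = 1
w3 = D AND F = 0 AND 0 = 0
w4 = w2 OR E = 1 OR 0 = 1
w5 = w3 OR w4 = 0 OR 1 = 1
w6 = w5 XOR w1 = 1 XOR 1 = 0
w7 = w4 OR w6 = 1 OR 0 = 1
So w7 = 1.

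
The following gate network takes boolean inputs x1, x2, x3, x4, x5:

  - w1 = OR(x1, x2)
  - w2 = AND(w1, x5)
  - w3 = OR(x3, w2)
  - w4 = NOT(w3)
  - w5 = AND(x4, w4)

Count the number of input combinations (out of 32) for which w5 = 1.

w5 = AND(x4, w4) must be 1, so both x4 = 1 and w4 = 1.
w4 = NOT(w3) must be 1, so w3 = 0.
Satisfying assignments:
  x1=0, x2=0, x3=0, x4=1, x5=0
  x1=0, x2=0, x3=0, x4=1, x5=1
  x1=0, x2=1, x3=0, x4=1, x5=0
  x1=1, x2=0, x3=0, x4=1, x5=0
  x1=1, x2=1, x3=0, x4=1, x5=0

5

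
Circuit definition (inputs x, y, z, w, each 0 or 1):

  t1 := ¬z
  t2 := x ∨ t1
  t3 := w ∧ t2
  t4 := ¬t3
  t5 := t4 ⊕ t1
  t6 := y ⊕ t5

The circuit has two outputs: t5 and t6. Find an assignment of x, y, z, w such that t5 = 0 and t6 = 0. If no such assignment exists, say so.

Check with x=0, y=0, z=0, w=0:
t1 = ¬z = ¬0 = 1
t2 = x ∨ t1 = 0 ∨ 1 = 1
t3 = w ∧ t2 = 0 ∧ 1 = 0
t4 = ¬t3 = ¬0 = 1
t5 = t4 ⊕ t1 = 1 ⊕ 1 = 0
t6 = y ⊕ t5 = 0 ⊕ 0 = 0
So t5 = 0 and t6 = 0.

x=0, y=0, z=0, w=0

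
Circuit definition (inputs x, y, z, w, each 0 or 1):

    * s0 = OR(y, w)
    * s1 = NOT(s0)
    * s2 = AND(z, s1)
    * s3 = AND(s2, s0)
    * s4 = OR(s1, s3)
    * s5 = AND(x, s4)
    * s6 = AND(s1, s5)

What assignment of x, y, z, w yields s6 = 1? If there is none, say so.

Check with x=1, y=0, z=1, w=0:
s0 = OR(y, w) = OR(0, 0) = 0
s1 = NOT(s0) = NOT 0 = 1
s2 = AND(z, s1) = AND(1, 1) = 1
s3 = AND(s2, s0) = AND(1, 0) = 0
s4 = OR(s1, s3) = OR(1, 0) = 1
s5 = AND(x, s4) = AND(1, 1) = 1
s6 = AND(s1, s5) = AND(1, 1) = 1
So s6 = 1 as required.

x=1, y=0, z=1, w=0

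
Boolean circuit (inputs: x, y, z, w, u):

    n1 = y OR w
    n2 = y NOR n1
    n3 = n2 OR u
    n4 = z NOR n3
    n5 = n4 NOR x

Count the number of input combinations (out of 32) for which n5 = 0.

19

n5 = n4 NOR x must be 0, so at least one of n4, x is 1.
Enumerating the 32 input combinations, 19 give n5 = 0 and 13 give n5 = 1.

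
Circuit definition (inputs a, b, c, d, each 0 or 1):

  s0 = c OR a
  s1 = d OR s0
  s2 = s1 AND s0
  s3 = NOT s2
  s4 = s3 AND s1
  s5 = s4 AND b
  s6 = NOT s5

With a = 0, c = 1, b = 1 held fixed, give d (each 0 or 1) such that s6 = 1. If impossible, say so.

d=0

s6 = NOT s5 must be 1, so s5 = 0.
Check with a = 0, c = 1, b = 1 and d=0:
s0 = c OR a = 1 OR 0 = 1
s1 = d OR s0 = 0 OR 1 = 1
s2 = s1 AND s0 = 1 AND 1 = 1
s3 = NOT s2 = NOT 1 = 0
s4 = s3 AND s1 = 0 AND 1 = 0
s5 = s4 AND b = 0 AND 1 = 0
s6 = NOT s5 = NOT 0 = 1
So s6 = 1.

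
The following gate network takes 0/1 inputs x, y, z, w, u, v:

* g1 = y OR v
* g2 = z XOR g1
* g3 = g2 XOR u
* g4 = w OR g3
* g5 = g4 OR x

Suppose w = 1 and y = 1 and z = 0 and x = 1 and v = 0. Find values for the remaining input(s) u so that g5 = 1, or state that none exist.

g5 = g4 OR x must be 1, so at least one of g4, x is 1.
Check with w = 1 and y = 1 and z = 0 and x = 1 and v = 0 and u=1:
g1 = y OR v = 1 OR 0 = 1
g2 = z XOR g1 = 0 XOR 1 = 1
g3 = g2 XOR u = 1 XOR 1 = 0
g4 = w OR g3 = 1 OR 0 = 1
g5 = g4 OR x = 1 OR 1 = 1
So g5 = 1.

u=1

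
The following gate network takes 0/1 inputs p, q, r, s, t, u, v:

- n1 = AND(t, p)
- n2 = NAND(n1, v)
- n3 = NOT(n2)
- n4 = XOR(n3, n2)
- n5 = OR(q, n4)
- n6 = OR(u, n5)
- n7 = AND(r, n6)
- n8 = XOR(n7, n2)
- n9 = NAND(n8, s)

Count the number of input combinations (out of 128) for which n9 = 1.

n9 = NAND(n8, s) must be 1, so at least one of n8, s is 0.
Enumerating the 128 input combinations, 96 give n9 = 1 and 32 give n9 = 0.

96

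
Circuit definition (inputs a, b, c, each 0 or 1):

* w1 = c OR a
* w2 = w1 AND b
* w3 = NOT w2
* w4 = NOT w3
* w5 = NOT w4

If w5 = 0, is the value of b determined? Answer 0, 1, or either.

w5 = NOT w4 must be 0, so w4 = 1.
w4 = NOT w3 must be 1, so w3 = 0.
Every assignment with w5 = 0 has b = 1; there are 3 such assignment(s).
  a=0, b=1, c=1
  a=1, b=1, c=0
  a=1, b=1, c=1

1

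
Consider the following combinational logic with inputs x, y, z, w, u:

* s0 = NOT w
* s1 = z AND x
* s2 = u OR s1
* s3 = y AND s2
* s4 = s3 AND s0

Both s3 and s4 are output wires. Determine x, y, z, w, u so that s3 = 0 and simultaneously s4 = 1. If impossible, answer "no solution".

Across all 32 input combinations, none give both s3 = 0 and s4 = 1.

no solution exists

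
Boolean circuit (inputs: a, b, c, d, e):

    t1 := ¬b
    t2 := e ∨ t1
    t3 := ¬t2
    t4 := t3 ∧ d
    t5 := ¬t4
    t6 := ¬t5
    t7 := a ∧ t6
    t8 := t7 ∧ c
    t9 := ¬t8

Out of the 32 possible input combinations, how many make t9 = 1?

t9 = ¬t8 must be 1, so t8 = 0.
t8 = t7 ∧ c must be 0, so at least one of t7, c is 0.
Enumerating the 32 input combinations, 31 give t9 = 1 and 1 give t9 = 0.

31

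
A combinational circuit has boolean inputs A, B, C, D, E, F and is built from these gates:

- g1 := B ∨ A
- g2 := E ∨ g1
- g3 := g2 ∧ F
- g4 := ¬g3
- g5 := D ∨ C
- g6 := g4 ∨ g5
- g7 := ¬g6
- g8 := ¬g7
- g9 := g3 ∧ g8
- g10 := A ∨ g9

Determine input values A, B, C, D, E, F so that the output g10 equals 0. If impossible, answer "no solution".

A=0 B=0 C=0 D=1 E=0 F=0

g10 = A ∨ g9 must be 0, so both A = 0 and g9 = 0.
g9 = g3 ∧ g8 must be 0, so at least one of g3, g8 is 0.
Check with A=0 B=0 C=0 D=1 E=0 F=0:
g1 = B ∨ A = 0 ∨ 0 = 0
g2 = E ∨ g1 = 0 ∨ 0 = 0
g3 = g2 ∧ F = 0 ∧ 0 = 0
g4 = ¬g3 = ¬0 = 1
g5 = D ∨ C = 1 ∨ 0 = 1
g6 = g4 ∨ g5 = 1 ∨ 1 = 1
g7 = ¬g6 = ¬1 = 0
g8 = ¬g7 = ¬0 = 1
g9 = g3 ∧ g8 = 0 ∧ 1 = 0
g10 = A ∨ g9 = 0 ∨ 0 = 0
So g10 = 0 as required.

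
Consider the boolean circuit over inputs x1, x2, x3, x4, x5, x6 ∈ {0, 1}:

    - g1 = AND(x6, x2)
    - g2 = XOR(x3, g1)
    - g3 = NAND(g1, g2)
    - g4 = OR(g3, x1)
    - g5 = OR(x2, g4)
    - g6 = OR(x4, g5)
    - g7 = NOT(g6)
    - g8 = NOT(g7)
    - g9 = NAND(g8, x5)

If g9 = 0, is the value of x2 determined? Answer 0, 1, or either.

either

Both values of x2 occur among assignments with g9 = 0:
  x2=0: x1=0, x2=0, x3=0, x4=0, x5=1, x6=0
  x2=1: x1=0, x2=1, x3=0, x4=0, x5=1, x6=0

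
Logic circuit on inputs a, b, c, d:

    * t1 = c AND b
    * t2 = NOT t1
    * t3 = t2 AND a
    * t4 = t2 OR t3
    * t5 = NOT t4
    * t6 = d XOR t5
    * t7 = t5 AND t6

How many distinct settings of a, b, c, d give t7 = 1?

2

t7 = t5 AND t6 must be 1, so both t5 = 1 and t6 = 1.
t5 = NOT t4 must be 1, so t4 = 0.
Satisfying assignments:
  a=0, b=1, c=1, d=0
  a=1, b=1, c=1, d=0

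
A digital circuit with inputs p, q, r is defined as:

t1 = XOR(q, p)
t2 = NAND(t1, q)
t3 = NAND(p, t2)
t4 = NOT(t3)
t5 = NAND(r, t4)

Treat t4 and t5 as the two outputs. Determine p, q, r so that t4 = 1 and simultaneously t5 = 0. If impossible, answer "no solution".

Check with p=1 q=0 r=1:
t1 = XOR(q, p) = XOR(0, 1) = 1
t2 = NAND(t1, q) = NAND(1, 0) = 1
t3 = NAND(p, t2) = NAND(1, 1) = 0
t4 = NOT(t3) = NOT 0 = 1
t5 = NAND(r, t4) = NAND(1, 1) = 0
So t4 = 1 and t5 = 0.

p=1 q=0 r=1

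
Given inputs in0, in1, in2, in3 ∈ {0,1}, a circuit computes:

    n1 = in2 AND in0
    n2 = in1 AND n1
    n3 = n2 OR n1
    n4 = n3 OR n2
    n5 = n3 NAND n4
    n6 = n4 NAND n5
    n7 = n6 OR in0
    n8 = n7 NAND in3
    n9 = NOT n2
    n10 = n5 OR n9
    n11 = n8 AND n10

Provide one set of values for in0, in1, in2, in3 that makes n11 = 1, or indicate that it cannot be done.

n11 = n8 AND n10 must be 1, so both n8 = 1 and n10 = 1.
Check with in0=1, in1=1, in2=0, in3=0:
n1 = in2 AND in0 = 0 AND 1 = 0
n2 = in1 AND n1 = 1 AND 0 = 0
n3 = n2 OR n1 = 0 OR 0 = 0
n4 = n3 OR n2 = 0 OR 0 = 0
n5 = n3 NAND n4 = 0 NAND 0 = 1
n6 = n4 NAND n5 = 0 NAND 1 = 1
n7 = n6 OR in0 = 1 OR 1 = 1
n8 = n7 NAND in3 = 1 NAND 0 = 1
n9 = NOT n2 = NOT 0 = 1
n10 = n5 OR n9 = 1 OR 1 = 1
n11 = n8 AND n10 = 1 AND 1 = 1
So n11 = 1 as required.

in0=1, in1=1, in2=0, in3=0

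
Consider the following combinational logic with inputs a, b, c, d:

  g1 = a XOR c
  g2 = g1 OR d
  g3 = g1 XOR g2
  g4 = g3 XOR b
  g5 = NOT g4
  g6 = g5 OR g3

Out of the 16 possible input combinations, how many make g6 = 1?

g6 = g5 OR g3 must be 1, so at least one of g5, g3 is 1.
Enumerating the 16 input combinations, 10 give g6 = 1 and 6 give g6 = 0.

10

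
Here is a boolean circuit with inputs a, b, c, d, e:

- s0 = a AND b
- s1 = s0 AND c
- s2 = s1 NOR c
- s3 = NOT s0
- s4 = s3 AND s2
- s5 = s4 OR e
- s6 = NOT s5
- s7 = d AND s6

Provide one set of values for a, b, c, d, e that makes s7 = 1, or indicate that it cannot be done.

a=1 b=0 c=1 d=1 e=0

s7 = d AND s6 must be 1, so both d = 1 and s6 = 1.
s6 = NOT s5 must be 1, so s5 = 0.
s5 = s4 OR e must be 0, so both s4 = 0 and e = 0.
Check with a=1 b=0 c=1 d=1 e=0:
s0 = a AND b = 1 AND 0 = 0
s1 = s0 AND c = 0 AND 1 = 0
s2 = s1 NOR c = 0 NOR 1 = 0
s3 = NOT s0 = NOT 0 = 1
s4 = s3 AND s2 = 1 AND 0 = 0
s5 = s4 OR e = 0 OR 0 = 0
s6 = NOT s5 = NOT 0 = 1
s7 = d AND s6 = 1 AND 1 = 1
So s7 = 1 as required.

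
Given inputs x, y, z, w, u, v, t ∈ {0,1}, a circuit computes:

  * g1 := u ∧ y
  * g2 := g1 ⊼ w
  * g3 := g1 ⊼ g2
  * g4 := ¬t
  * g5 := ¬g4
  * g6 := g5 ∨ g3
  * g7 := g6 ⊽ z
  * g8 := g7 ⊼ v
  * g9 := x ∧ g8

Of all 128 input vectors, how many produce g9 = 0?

65

g9 = x ∧ g8 must be 0, so at least one of x, g8 is 0.
Enumerating the 128 input combinations, 65 give g9 = 0 and 63 give g9 = 1.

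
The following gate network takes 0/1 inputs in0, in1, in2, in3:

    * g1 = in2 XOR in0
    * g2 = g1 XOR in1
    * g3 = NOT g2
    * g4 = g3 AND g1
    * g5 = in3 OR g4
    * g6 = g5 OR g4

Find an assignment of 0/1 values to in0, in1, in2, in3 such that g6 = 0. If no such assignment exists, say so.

g6 = g5 OR g4 must be 0, so both g5 = 0 and g4 = 0.
g5 = in3 OR g4 must be 0, so both in3 = 0 and g4 = 0.
Check with in0=0, in1=0, in2=1, in3=0:
g1 = in2 XOR in0 = 1 XOR 0 = 1
g2 = g1 XOR in1 = 1 XOR 0 = 1
g3 = NOT g2 = NOT 1 = 0
g4 = g3 AND g1 = 0 AND 1 = 0
g5 = in3 OR g4 = 0 OR 0 = 0
g6 = g5 OR g4 = 0 OR 0 = 0
So g6 = 0 as required.

in0=0, in1=0, in2=1, in3=0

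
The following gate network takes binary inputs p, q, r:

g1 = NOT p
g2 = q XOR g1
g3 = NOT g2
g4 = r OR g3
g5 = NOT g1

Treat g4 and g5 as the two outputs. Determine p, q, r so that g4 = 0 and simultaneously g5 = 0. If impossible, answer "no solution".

Check with p=0 q=0 r=0:
g1 = NOT p = NOT 0 = 1
g2 = q XOR g1 = 0 XOR 1 = 1
g3 = NOT g2 = NOT 1 = 0
g4 = r OR g3 = 0 OR 0 = 0
g5 = NOT g1 = NOT 1 = 0
So g4 = 0 and g5 = 0.

p=0 q=0 r=0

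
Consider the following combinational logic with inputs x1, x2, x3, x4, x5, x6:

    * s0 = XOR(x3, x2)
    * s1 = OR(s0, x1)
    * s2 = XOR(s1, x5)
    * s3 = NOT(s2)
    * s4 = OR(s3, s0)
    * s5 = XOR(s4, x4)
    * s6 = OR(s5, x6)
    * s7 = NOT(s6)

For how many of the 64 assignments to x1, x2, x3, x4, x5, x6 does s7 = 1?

s7 = NOT(s6) must be 1, so s6 = 0.
Enumerating the 64 input combinations, 16 give s7 = 1 and 48 give s7 = 0.

16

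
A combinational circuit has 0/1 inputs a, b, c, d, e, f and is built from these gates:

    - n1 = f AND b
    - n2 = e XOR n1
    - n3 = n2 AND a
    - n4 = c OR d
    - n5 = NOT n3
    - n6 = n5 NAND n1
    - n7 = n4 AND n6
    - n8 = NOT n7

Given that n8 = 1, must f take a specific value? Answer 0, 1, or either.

either

Both values of f occur among assignments with n8 = 1:
  f=0: a=0, b=0, c=0, d=0, e=0, f=0
  f=1: a=0, b=0, c=0, d=0, e=0, f=1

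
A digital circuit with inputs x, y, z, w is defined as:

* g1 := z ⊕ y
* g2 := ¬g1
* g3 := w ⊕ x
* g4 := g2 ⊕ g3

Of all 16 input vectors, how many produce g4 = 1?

8

g4 = g2 ⊕ g3 must be 1, so g2 and g3 differ.
Enumerating the 16 input combinations, 8 give g4 = 1 and 8 give g4 = 0.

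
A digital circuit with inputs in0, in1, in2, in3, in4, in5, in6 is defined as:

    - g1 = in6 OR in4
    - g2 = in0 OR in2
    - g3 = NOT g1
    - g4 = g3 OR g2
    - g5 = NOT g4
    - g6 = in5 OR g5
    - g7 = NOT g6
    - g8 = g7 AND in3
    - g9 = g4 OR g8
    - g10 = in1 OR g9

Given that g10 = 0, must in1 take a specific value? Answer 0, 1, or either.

0

g10 = in1 OR g9 must be 0, so both in1 = 0 and g9 = 0.
g9 = g4 OR g8 must be 0, so both g4 = 0 and g8 = 0.
g4 = g3 OR g2 must be 0, so both g3 = 0 and g2 = 0.
Every assignment with g10 = 0 has in1 = 0; there are 12 such assignment(s).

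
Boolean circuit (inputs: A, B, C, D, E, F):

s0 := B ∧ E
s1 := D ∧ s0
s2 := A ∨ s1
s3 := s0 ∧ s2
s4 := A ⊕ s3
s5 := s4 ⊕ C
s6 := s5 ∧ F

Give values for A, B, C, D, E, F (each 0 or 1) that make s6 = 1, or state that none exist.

s6 = s5 ∧ F must be 1, so both s5 = 1 and F = 1.
Check with A=1, B=1, C=1, D=0, E=1, F=1:
s0 = B ∧ E = 1 ∧ 1 = 1
s1 = D ∧ s0 = 0 ∧ 1 = 0
s2 = A ∨ s1 = 1 ∨ 0 = 1
s3 = s0 ∧ s2 = 1 ∧ 1 = 1
s4 = A ⊕ s3 = 1 ⊕ 1 = 0
s5 = s4 ⊕ C = 0 ⊕ 1 = 1
s6 = s5 ∧ F = 1 ∧ 1 = 1
So s6 = 1 as required.

A=1, B=1, C=1, D=0, E=1, F=1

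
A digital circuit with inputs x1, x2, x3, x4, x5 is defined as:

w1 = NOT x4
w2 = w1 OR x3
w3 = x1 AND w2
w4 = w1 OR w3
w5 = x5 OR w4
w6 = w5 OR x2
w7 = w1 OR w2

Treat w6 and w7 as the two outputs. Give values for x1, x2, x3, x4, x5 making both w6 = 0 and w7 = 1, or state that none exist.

Check with x1=0 x2=0 x3=1 x4=1 x5=0:
w1 = NOT x4 = NOT 1 = 0
w2 = w1 OR x3 = 0 OR 1 = 1
w3 = x1 AND w2 = 0 AND 1 = 0
w4 = w1 OR w3 = 0 OR 0 = 0
w5 = x5 OR w4 = 0 OR 0 = 0
w6 = w5 OR x2 = 0 OR 0 = 0
w7 = w1 OR w2 = 0 OR 1 = 1
So w6 = 0 and w7 = 1.

x1=0 x2=0 x3=1 x4=1 x5=0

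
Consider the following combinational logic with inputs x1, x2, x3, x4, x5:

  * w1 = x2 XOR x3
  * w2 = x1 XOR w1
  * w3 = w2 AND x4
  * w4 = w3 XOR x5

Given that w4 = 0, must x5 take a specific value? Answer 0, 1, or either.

either

Both values of x5 occur among assignments with w4 = 0:
  x5=0: x1=0, x2=0, x3=0, x4=0, x5=0
  x5=1: x1=0, x2=0, x3=1, x4=1, x5=1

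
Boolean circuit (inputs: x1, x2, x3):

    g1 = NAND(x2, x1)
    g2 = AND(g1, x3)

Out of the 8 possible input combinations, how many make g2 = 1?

3

g2 = AND(g1, x3) must be 1, so both g1 = 1 and x3 = 1.
g1 = NAND(x2, x1) must be 1, so at least one of x2, x1 is 0.
Satisfying assignments:
  x1=0, x2=0, x3=1
  x1=0, x2=1, x3=1
  x1=1, x2=0, x3=1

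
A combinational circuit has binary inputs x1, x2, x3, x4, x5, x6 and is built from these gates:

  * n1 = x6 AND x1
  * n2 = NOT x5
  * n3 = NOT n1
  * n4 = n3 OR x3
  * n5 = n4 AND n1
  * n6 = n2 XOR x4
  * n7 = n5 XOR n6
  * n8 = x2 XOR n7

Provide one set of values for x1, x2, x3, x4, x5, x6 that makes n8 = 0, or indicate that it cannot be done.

x1=0, x2=1, x3=0, x4=0, x5=0, x6=1

n8 = x2 XOR n7 must be 0, so x2 and n7 are equal.
Check with x1=0, x2=1, x3=0, x4=0, x5=0, x6=1:
n1 = x6 AND x1 = 1 AND 0 = 0
n2 = NOT x5 = NOT 0 = 1
n3 = NOT n1 = NOT 0 = 1
n4 = n3 OR x3 = 1 OR 0 = 1
n5 = n4 AND n1 = 1 AND 0 = 0
n6 = n2 XOR x4 = 1 XOR 0 = 1
n7 = n5 XOR n6 = 0 XOR 1 = 1
n8 = x2 XOR n7 = 1 XOR 1 = 0
So n8 = 0 as required.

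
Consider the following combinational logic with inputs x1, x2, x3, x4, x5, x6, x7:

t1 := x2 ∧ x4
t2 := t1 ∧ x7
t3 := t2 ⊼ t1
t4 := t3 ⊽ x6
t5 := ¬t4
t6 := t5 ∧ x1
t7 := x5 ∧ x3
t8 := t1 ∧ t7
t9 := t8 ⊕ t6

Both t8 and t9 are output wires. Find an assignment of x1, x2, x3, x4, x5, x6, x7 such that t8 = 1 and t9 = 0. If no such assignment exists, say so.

x1=1 x2=1 x3=1 x4=1 x5=1 x6=1 x7=0

Check with x1=1 x2=1 x3=1 x4=1 x5=1 x6=1 x7=0:
t1 = x2 ∧ x4 = 1 ∧ 1 = 1
t2 = t1 ∧ x7 = 1 ∧ 0 = 0
t3 = t2 ⊼ t1 = 0 ⊼ 1 = 1
t4 = t3 ⊽ x6 = 1 ⊽ 1 = 0
t5 = ¬t4 = ¬0 = 1
t6 = t5 ∧ x1 = 1 ∧ 1 = 1
t7 = x5 ∧ x3 = 1 ∧ 1 = 1
t8 = t1 ∧ t7 = 1 ∧ 1 = 1
t9 = t8 ⊕ t6 = 1 ⊕ 1 = 0
So t8 = 1 and t9 = 0.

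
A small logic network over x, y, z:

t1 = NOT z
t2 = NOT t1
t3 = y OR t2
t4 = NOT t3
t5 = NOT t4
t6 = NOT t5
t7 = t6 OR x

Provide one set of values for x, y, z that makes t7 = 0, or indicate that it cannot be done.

x=0 y=0 z=1

Check with x=0 y=0 z=1:
t1 = NOT z = NOT 1 = 0
t2 = NOT t1 = NOT 0 = 1
t3 = y OR t2 = 0 OR 1 = 1
t4 = NOT t3 = NOT 1 = 0
t5 = NOT t4 = NOT 0 = 1
t6 = NOT t5 = NOT 1 = 0
t7 = t6 OR x = 0 OR 0 = 0
So t7 = 0 as required.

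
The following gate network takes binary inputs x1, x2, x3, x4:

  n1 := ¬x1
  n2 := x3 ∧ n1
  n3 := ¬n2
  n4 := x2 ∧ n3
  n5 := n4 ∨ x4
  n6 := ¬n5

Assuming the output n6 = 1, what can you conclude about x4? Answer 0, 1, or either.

0

n6 = ¬n5 must be 1, so n5 = 0.
n5 = n4 ∨ x4 must be 0, so both n4 = 0 and x4 = 0.
Every assignment with n6 = 1 has x4 = 0; there are 5 such assignment(s).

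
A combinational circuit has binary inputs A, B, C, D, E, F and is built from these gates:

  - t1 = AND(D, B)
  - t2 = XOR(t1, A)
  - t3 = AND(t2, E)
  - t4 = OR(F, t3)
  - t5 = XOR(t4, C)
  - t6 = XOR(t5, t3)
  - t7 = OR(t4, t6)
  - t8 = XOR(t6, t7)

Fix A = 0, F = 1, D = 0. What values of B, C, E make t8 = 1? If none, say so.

Check with A = 0, F = 1, D = 0 and B=1, C=1, E=0:
t1 = AND(D, B) = AND(0, 1) = 0
t2 = XOR(t1, A) = XOR(0, 0) = 0
t3 = AND(t2, E) = AND(0, 0) = 0
t4 = OR(F, t3) = OR(1, 0) = 1
t5 = XOR(t4, C) = XOR(1, 1) = 0
t6 = XOR(t5, t3) = XOR(0, 0) = 0
t7 = OR(t4, t6) = OR(1, 0) = 1
t8 = XOR(t6, t7) = XOR(0, 1) = 1
So t8 = 1.

B=1, C=1, E=0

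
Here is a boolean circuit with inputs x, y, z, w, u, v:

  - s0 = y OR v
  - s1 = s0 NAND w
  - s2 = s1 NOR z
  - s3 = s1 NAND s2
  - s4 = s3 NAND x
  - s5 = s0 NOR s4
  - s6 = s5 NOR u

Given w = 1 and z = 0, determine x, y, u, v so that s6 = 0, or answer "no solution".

s6 = s5 NOR u must be 0, so at least one of s5, u is 1.
Check with w = 1 and z = 0 and x=0, y=1, u=1, v=0:
s0 = y OR v = 1 OR 0 = 1
s1 = s0 NAND w = 1 NAND 1 = 0
s2 = s1 NOR z = 0 NOR 0 = 1
s3 = s1 NAND s2 = 0 NAND 1 = 1
s4 = s3 NAND x = 1 NAND 0 = 1
s5 = s0 NOR s4 = 1 NOR 1 = 0
s6 = s5 NOR u = 0 NOR 1 = 0
So s6 = 0.

x=0, y=1, u=1, v=0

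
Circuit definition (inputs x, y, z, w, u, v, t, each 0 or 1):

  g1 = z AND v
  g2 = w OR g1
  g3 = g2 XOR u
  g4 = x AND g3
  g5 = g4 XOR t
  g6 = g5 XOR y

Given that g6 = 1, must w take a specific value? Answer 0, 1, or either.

either

Both values of w occur among assignments with g6 = 1:
  w=0: x=0, y=0, z=0, w=0, u=0, v=0, t=1
  w=1: x=0, y=0, z=0, w=1, u=0, v=0, t=1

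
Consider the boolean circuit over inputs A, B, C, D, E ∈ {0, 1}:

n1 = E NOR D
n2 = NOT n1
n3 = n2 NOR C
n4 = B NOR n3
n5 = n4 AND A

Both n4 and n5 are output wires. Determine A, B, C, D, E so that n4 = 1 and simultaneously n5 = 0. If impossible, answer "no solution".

A=0, B=0, C=0, D=1, E=1

Check with A=0, B=0, C=0, D=1, E=1:
n1 = E NOR D = 1 NOR 1 = 0
n2 = NOT n1 = NOT 0 = 1
n3 = n2 NOR C = 1 NOR 0 = 0
n4 = B NOR n3 = 0 NOR 0 = 1
n5 = n4 AND A = 1 AND 0 = 0
So n4 = 1 and n5 = 0.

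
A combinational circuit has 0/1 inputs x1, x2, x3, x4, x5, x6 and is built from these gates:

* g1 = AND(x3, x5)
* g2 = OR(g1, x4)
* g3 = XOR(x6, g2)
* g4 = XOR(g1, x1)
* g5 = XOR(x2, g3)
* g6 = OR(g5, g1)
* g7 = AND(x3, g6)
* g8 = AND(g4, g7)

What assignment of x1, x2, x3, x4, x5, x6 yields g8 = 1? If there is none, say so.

Check with x1=1, x2=1, x3=1, x4=0, x5=0, x6=0:
g1 = AND(x3, x5) = AND(1, 0) = 0
g2 = OR(g1, x4) = OR(0, 0) = 0
g3 = XOR(x6, g2) = XOR(0, 0) = 0
g4 = XOR(g1, x1) = XOR(0, 1) = 1
g5 = XOR(x2, g3) = XOR(1, 0) = 1
g6 = OR(g5, g1) = OR(1, 0) = 1
g7 = AND(x3, g6) = AND(1, 1) = 1
g8 = AND(g4, g7) = AND(1, 1) = 1
So g8 = 1 as required.

x1=1, x2=1, x3=1, x4=0, x5=0, x6=0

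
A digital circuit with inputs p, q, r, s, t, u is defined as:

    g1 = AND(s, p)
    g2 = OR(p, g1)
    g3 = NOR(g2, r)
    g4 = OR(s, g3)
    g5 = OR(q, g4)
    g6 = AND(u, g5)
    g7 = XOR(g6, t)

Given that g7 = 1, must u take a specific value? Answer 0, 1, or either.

either

Both values of u occur among assignments with g7 = 1:
  u=0: p=0, q=0, r=0, s=0, t=1, u=0
  u=1: p=0, q=0, r=0, s=0, t=0, u=1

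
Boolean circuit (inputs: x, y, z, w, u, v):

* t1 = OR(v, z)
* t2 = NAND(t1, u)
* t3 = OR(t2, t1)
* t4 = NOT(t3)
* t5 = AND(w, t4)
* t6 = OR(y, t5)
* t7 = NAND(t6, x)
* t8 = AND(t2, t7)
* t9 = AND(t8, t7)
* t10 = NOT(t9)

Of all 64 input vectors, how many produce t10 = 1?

t10 = NOT(t9) must be 1, so t9 = 0.
Enumerating the 64 input combinations, 34 give t10 = 1 and 30 give t10 = 0.

34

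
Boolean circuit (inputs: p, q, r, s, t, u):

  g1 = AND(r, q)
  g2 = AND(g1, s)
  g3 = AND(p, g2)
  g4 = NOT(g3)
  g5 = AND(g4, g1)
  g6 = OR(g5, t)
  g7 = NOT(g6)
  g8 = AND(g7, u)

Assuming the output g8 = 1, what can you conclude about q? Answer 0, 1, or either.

either

Both values of q occur among assignments with g8 = 1:
  q=0: p=0, q=0, r=0, s=0, t=0, u=1
  q=1: p=0, q=1, r=0, s=0, t=0, u=1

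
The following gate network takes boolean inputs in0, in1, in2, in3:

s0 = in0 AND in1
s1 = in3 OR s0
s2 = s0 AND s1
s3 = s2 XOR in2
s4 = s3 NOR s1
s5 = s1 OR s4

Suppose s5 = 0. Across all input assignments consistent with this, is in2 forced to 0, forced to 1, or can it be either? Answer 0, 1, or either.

1

s5 = s1 OR s4 must be 0, so both s1 = 0 and s4 = 0.
Every assignment with s5 = 0 has in2 = 1; there are 3 such assignment(s).
  in0=0, in1=0, in2=1, in3=0
  in0=0, in1=1, in2=1, in3=0
  in0=1, in1=0, in2=1, in3=0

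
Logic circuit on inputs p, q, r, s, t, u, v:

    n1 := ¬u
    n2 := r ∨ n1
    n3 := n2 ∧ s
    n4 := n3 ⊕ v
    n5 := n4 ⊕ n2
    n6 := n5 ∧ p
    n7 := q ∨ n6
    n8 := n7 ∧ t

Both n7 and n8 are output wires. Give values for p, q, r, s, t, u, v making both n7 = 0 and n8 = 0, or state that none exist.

Check with p=0, q=0, r=1, s=1, t=0, u=0, v=1:
n1 = ¬u = ¬0 = 1
n2 = r ∨ n1 = 1 ∨ 1 = 1
n3 = n2 ∧ s = 1 ∧ 1 = 1
n4 = n3 ⊕ v = 1 ⊕ 1 = 0
n5 = n4 ⊕ n2 = 0 ⊕ 1 = 1
n6 = n5 ∧ p = 1 ∧ 0 = 0
n7 = q ∨ n6 = 0 ∨ 0 = 0
n8 = n7 ∧ t = 0 ∧ 0 = 0
So n7 = 0 and n8 = 0.

p=0, q=0, r=1, s=1, t=0, u=0, v=1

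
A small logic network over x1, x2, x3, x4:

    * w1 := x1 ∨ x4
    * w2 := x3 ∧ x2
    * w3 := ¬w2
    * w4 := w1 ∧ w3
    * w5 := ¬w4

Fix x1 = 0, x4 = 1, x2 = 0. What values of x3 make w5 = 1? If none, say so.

no solution exists

With x1 = 0, x4 = 1, x2 = 0 fixed, none of the 2 settings of x3 give w5 = 1.
For example, with x3=0:
w1 = x1 ∨ x4 = 0 ∨ 1 = 1
w2 = x3 ∧ x2 = 0 ∧ 0 = 0
w3 = ¬w2 = ¬0 = 1
w4 = w1 ∧ w3 = 1 ∧ 1 = 1
w5 = ¬w4 = ¬1 = 0
giving w5 = 0 ≠ 1.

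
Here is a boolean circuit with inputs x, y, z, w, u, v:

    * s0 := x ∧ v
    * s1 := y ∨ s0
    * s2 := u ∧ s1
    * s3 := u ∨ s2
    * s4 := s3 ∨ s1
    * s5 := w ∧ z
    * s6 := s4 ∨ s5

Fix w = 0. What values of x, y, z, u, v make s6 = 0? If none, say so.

s6 = s4 ∨ s5 must be 0, so both s4 = 0 and s5 = 0.
Check with w = 0 and x=0, y=0, z=1, u=0, v=0:
s0 = x ∧ v = 0 ∧ 0 = 0
s1 = y ∨ s0 = 0 ∨ 0 = 0
s2 = u ∧ s1 = 0 ∧ 0 = 0
s3 = u ∨ s2 = 0 ∨ 0 = 0
s4 = s3 ∨ s1 = 0 ∨ 0 = 0
s5 = w ∧ z = 0 ∧ 1 = 0
s6 = s4 ∨ s5 = 0 ∨ 0 = 0
So s6 = 0.

x=0 y=0 z=1 u=0 v=0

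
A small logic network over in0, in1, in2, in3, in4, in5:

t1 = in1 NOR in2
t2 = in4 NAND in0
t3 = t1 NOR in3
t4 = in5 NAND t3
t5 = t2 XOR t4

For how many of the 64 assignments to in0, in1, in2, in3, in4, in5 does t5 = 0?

t5 = t2 XOR t4 must be 0, so t2 and t4 are equal.
Enumerating the 64 input combinations, 42 give t5 = 0 and 22 give t5 = 1.

42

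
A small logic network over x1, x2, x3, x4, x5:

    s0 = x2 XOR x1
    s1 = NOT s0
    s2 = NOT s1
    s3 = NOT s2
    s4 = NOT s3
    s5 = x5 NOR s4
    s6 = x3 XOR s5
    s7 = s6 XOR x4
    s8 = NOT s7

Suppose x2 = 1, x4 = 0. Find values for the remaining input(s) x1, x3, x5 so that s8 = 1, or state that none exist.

Check with x2 = 1, x4 = 0 and x1=0, x3=0, x5=1:
s0 = x2 XOR x1 = 1 XOR 0 = 1
s1 = NOT s0 = NOT 1 = 0
s2 = NOT s1 = NOT 0 = 1
s3 = NOT s2 = NOT 1 = 0
s4 = NOT s3 = NOT 0 = 1
s5 = x5 NOR s4 = 1 NOR 1 = 0
s6 = x3 XOR s5 = 0 XOR 0 = 0
s7 = s6 XOR x4 = 0 XOR 0 = 0
s8 = NOT s7 = NOT 0 = 1
So s8 = 1.

x1=0, x3=0, x5=1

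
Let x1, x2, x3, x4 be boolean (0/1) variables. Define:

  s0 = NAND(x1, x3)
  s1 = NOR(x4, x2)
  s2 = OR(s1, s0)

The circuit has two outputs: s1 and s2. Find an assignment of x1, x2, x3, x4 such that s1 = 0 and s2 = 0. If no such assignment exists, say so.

Check with x1=1, x2=1, x3=1, x4=1:
s0 = NAND(x1, x3) = NAND(1, 1) = 0
s1 = NOR(x4, x2) = NOR(1, 1) = 0
s2 = OR(s1, s0) = OR(0, 0) = 0
So s1 = 0 and s2 = 0.

x1=1, x2=1, x3=1, x4=1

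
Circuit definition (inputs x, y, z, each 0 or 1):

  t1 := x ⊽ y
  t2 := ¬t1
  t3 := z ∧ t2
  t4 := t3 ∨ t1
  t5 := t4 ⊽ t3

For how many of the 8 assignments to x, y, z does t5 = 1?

t5 = t4 ⊽ t3 must be 1, so both t4 = 0 and t3 = 0.
t4 = t3 ∨ t1 must be 0, so both t3 = 0 and t1 = 0.
Satisfying assignments:
  x=0, y=1, z=0
  x=1, y=0, z=0
  x=1, y=1, z=0

3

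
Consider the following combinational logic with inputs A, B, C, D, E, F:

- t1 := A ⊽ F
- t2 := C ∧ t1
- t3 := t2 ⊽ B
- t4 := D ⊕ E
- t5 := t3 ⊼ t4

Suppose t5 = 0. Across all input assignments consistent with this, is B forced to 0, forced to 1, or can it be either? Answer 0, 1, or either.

t5 = t3 ⊼ t4 must be 0, so both t3 = 1 and t4 = 1.
t3 = t2 ⊽ B must be 1, so both t2 = 0 and B = 0.
Every assignment with t5 = 0 has B = 0; there are 14 such assignment(s).

0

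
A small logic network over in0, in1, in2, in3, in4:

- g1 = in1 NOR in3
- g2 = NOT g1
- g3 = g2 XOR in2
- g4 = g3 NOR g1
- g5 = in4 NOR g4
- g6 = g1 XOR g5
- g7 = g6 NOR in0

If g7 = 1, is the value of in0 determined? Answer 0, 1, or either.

0

g7 = g6 NOR in0 must be 1, so both g6 = 0 and in0 = 0.
g6 = g1 XOR g5 must be 0, so g1 and g5 are equal.
Every assignment with g7 = 1 has in0 = 0; there are 11 such assignment(s).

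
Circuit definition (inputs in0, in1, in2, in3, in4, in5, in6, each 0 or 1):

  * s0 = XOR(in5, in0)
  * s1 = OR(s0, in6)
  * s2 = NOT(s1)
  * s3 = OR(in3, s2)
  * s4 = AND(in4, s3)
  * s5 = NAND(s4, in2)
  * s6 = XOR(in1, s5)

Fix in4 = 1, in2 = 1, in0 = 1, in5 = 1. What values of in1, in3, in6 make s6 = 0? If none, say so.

Check with in4 = 1, in2 = 1, in0 = 1, in5 = 1 and in1=1, in3=0, in6=1:
s0 = XOR(in5, in0) = XOR(1, 1) = 0
s1 = OR(s0, in6) = OR(0, 1) = 1
s2 = NOT(s1) = NOT 1 = 0
s3 = OR(in3, s2) = OR(0, 0) = 0
s4 = AND(in4, s3) = AND(1, 0) = 0
s5 = NAND(s4, in2) = NAND(0, 1) = 1
s6 = XOR(in1, s5) = XOR(1, 1) = 0
So s6 = 0.

in1=1, in3=0, in6=1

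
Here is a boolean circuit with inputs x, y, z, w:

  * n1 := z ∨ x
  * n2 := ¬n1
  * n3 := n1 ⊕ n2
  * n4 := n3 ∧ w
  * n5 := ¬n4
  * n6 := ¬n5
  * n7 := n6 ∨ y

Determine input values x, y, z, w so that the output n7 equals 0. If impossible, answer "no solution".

x=1, y=0, z=0, w=0

n7 = n6 ∨ y must be 0, so both n6 = 0 and y = 0.
n6 = ¬n5 must be 0, so n5 = 1.
n5 = ¬n4 must be 1, so n4 = 0.
Check with x=1, y=0, z=0, w=0:
n1 = z ∨ x = 0 ∨ 1 = 1
n2 = ¬n1 = ¬1 = 0
n3 = n1 ⊕ n2 = 1 ⊕ 0 = 1
n4 = n3 ∧ w = 1 ∧ 0 = 0
n5 = ¬n4 = ¬0 = 1
n6 = ¬n5 = ¬1 = 0
n7 = n6 ∨ y = 0 ∨ 0 = 0
So n7 = 0 as required.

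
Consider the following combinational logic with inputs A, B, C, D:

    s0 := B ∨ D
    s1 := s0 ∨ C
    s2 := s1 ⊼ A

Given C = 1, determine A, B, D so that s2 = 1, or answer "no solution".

A=0, B=1, D=0

s2 = s1 ⊼ A must be 1, so at least one of s1, A is 0.
Check with C = 1 and A=0, B=1, D=0:
s0 = B ∨ D = 1 ∨ 0 = 1
s1 = s0 ∨ C = 1 ∨ 1 = 1
s2 = s1 ⊼ A = 1 ⊼ 0 = 1
So s2 = 1.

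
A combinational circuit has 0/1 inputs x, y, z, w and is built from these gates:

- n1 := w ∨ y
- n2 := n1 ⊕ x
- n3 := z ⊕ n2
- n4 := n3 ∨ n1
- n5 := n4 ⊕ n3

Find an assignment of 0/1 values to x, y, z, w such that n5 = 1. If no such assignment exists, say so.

n5 = n4 ⊕ n3 must be 1, so n4 and n3 differ.
Check with x=0, y=1, z=1, w=0:
n1 = w ∨ y = 0 ∨ 1 = 1
n2 = n1 ⊕ x = 1 ⊕ 0 = 1
n3 = z ⊕ n2 = 1 ⊕ 1 = 0
n4 = n3 ∨ n1 = 0 ∨ 1 = 1
n5 = n4 ⊕ n3 = 1 ⊕ 0 = 1
So n5 = 1 as required.

x=0, y=1, z=1, w=0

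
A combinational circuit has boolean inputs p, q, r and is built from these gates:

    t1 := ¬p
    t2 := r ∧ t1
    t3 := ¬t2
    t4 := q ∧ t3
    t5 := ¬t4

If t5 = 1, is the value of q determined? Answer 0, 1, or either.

Both values of q occur among assignments with t5 = 1:
  q=0: p=0, q=0, r=0
  q=1: p=0, q=1, r=1

either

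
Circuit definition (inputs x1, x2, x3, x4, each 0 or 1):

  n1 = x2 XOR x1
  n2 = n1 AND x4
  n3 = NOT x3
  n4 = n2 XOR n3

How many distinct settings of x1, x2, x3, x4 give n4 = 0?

8

n4 = n2 XOR n3 must be 0, so n2 and n3 are equal.
Enumerating the 16 input combinations, 8 give n4 = 0 and 8 give n4 = 1.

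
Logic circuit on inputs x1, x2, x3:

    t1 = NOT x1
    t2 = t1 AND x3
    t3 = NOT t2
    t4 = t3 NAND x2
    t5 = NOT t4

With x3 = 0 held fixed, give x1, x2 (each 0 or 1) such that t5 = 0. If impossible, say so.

t5 = NOT t4 must be 0, so t4 = 1.
Check with x3 = 0 and x1=0, x2=0:
t1 = NOT x1 = NOT 0 = 1
t2 = t1 AND x3 = 1 AND 0 = 0
t3 = NOT t2 = NOT 0 = 1
t4 = t3 NAND x2 = 1 NAND 0 = 1
t5 = NOT t4 = NOT 1 = 0
So t5 = 0.

x1=0, x2=0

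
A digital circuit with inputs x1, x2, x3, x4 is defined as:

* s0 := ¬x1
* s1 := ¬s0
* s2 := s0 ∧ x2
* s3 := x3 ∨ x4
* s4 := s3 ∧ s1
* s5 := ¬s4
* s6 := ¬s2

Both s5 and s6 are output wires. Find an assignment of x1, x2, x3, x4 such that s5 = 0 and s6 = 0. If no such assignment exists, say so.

Across all 16 input combinations, none give both s5 = 0 and s6 = 0.

no solution exists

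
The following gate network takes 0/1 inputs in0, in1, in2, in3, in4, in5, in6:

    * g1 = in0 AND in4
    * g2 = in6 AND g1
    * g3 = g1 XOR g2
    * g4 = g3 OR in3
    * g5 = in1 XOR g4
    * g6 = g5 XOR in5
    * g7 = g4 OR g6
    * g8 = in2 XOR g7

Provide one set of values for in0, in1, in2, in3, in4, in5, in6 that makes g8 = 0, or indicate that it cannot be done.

in0=0, in1=1, in2=1, in3=0, in4=0, in5=0, in6=0

Check with in0=0, in1=1, in2=1, in3=0, in4=0, in5=0, in6=0:
g1 = in0 AND in4 = 0 AND 0 = 0
g2 = in6 AND g1 = 0 AND 0 = 0
g3 = g1 XOR g2 = 0 XOR 0 = 0
g4 = g3 OR in3 = 0 OR 0 = 0
g5 = in1 XOR g4 = 1 XOR 0 = 1
g6 = g5 XOR in5 = 1 XOR 0 = 1
g7 = g4 OR g6 = 0 OR 1 = 1
g8 = in2 XOR g7 = 1 XOR 1 = 0
So g8 = 0 as required.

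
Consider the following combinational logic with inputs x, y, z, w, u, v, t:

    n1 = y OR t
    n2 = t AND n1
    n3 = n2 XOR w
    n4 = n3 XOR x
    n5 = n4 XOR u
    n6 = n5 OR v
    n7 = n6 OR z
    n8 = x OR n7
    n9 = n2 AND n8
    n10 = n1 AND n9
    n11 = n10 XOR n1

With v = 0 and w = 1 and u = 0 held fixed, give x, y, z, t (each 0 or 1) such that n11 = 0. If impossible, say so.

Check with v = 0 and w = 1 and u = 0 and x=1, y=0, z=1, t=1:
n1 = y OR t = 0 OR 1 = 1
n2 = t AND n1 = 1 AND 1 = 1
n3 = n2 XOR w = 1 XOR 1 = 0
n4 = n3 XOR x = 0 XOR 1 = 1
n5 = n4 XOR u = 1 XOR 0 = 1
n6 = n5 OR v = 1 OR 0 = 1
n7 = n6 OR z = 1 OR 1 = 1
n8 = x OR n7 = 1 OR 1 = 1
n9 = n2 AND n8 = 1 AND 1 = 1
n10 = n1 AND n9 = 1 AND 1 = 1
n11 = n10 XOR n1 = 1 XOR 1 = 0
So n11 = 0.

x=1 y=0 z=1 t=1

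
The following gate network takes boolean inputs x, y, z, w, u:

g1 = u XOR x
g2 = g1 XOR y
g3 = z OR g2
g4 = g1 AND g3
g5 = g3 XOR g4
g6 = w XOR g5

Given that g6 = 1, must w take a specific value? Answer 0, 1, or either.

either

Both values of w occur among assignments with g6 = 1:
  w=0: x=0, y=0, z=1, w=0, u=0
  w=1: x=0, y=0, z=0, w=1, u=0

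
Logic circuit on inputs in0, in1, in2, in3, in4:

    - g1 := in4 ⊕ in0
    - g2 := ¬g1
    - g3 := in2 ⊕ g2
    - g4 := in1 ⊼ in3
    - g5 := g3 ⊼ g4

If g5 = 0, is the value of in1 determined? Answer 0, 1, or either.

Both values of in1 occur among assignments with g5 = 0:
  in1=0: in0=0, in1=0, in2=0, in3=0, in4=0
  in1=1: in0=0, in1=1, in2=0, in3=0, in4=0

either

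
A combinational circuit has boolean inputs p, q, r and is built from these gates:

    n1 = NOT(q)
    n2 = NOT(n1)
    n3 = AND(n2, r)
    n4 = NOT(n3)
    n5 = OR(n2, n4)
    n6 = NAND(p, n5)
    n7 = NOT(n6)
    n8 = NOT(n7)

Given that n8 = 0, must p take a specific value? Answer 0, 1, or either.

n8 = NOT(n7) must be 0, so n7 = 1.
Every assignment with n8 = 0 has p = 1; there are 4 such assignment(s).
  p=1, q=0, r=0
  p=1, q=0, r=1
  p=1, q=1, r=0
  p=1, q=1, r=1

1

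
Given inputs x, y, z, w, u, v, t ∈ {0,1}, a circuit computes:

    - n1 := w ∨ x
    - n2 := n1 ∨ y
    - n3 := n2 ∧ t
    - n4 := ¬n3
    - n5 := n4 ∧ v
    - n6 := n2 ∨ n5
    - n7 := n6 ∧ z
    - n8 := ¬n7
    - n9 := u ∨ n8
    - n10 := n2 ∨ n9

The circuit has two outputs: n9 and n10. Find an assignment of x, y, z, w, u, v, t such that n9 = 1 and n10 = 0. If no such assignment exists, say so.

no solution exists

Across all 128 input combinations, none give both n9 = 1 and n10 = 0.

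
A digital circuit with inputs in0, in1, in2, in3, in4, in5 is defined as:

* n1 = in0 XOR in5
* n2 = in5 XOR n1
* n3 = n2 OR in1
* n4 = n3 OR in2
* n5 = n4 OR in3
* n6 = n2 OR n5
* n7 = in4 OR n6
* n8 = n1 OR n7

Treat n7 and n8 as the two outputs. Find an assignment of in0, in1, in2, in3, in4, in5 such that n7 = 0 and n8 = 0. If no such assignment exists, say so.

Check with in0=0, in1=0, in2=0, in3=0, in4=0, in5=0:
n1 = in0 XOR in5 = 0 XOR 0 = 0
n2 = in5 XOR n1 = 0 XOR 0 = 0
n3 = n2 OR in1 = 0 OR 0 = 0
n4 = n3 OR in2 = 0 OR 0 = 0
n5 = n4 OR in3 = 0 OR 0 = 0
n6 = n2 OR n5 = 0 OR 0 = 0
n7 = in4 OR n6 = 0 OR 0 = 0
n8 = n1 OR n7 = 0 OR 0 = 0
So n7 = 0 and n8 = 0.

in0=0, in1=0, in2=0, in3=0, in4=0, in5=0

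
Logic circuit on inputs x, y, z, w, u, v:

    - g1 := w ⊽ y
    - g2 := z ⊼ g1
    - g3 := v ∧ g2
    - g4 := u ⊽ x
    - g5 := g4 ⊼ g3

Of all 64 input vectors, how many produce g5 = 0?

g5 = g4 ⊼ g3 must be 0, so both g4 = 1 and g3 = 1.
g4 = u ⊽ x must be 1, so both u = 0 and x = 0.
Enumerating the 64 input combinations, 7 give g5 = 0 and 57 give g5 = 1.

7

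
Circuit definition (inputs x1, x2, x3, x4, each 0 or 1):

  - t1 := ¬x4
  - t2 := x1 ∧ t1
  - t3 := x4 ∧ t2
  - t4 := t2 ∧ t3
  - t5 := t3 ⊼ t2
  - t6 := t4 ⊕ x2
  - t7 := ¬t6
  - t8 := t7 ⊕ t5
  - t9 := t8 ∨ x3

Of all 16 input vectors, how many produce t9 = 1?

12

t9 = t8 ∨ x3 must be 1, so at least one of t8, x3 is 1.
Enumerating the 16 input combinations, 12 give t9 = 1 and 4 give t9 = 0.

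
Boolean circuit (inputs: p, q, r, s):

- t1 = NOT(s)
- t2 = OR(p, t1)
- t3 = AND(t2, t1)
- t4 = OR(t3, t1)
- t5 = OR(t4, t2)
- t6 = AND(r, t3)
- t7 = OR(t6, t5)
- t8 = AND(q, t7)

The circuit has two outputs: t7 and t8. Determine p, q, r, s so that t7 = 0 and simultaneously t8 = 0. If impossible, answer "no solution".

Check with p=0, q=1, r=0, s=1:
t1 = NOT(s) = NOT 1 = 0
t2 = OR(p, t1) = OR(0, 0) = 0
t3 = AND(t2, t1) = AND(0, 0) = 0
t4 = OR(t3, t1) = OR(0, 0) = 0
t5 = OR(t4, t2) = OR(0, 0) = 0
t6 = AND(r, t3) = AND(0, 0) = 0
t7 = OR(t6, t5) = OR(0, 0) = 0
t8 = AND(q, t7) = AND(1, 0) = 0
So t7 = 0 and t8 = 0.

p=0, q=1, r=0, s=1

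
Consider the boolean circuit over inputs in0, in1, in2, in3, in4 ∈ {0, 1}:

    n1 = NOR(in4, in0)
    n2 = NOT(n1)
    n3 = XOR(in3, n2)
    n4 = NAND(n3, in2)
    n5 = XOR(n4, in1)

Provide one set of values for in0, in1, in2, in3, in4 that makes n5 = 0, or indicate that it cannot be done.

n5 = XOR(n4, in1) must be 0, so n4 and in1 are equal.
Check with in0=1, in1=1, in2=0, in3=1, in4=0:
n1 = NOR(in4, in0) = NOR(0, 1) = 0
n2 = NOT(n1) = NOT 0 = 1
n3 = XOR(in3, n2) = XOR(1, 1) = 0
n4 = NAND(n3, in2) = NAND(0, 0) = 1
n5 = XOR(n4, in1) = XOR(1, 1) = 0
So n5 = 0 as required.

in0=1, in1=1, in2=0, in3=1, in4=0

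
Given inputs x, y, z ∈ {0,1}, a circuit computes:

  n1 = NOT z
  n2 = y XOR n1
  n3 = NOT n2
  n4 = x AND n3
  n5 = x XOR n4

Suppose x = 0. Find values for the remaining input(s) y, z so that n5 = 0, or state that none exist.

y=0, z=0

n5 = x XOR n4 must be 0, so x and n4 are equal.
Check with x = 0 and y=0, z=0:
n1 = NOT z = NOT 0 = 1
n2 = y XOR n1 = 0 XOR 1 = 1
n3 = NOT n2 = NOT 1 = 0
n4 = x AND n3 = 0 AND 0 = 0
n5 = x XOR n4 = 0 XOR 0 = 0
So n5 = 0.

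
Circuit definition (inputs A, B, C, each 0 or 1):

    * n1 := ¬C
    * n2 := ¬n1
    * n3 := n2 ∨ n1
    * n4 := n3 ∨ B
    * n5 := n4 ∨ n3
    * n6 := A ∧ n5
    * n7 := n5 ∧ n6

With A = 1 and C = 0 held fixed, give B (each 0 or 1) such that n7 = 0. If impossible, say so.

no solution exists

With A = 1 and C = 0 fixed, none of the 2 settings of B give n7 = 0.
For example, with B=1:
n1 = ¬C = ¬0 = 1
n2 = ¬n1 = ¬1 = 0
n3 = n2 ∨ n1 = 0 ∨ 1 = 1
n4 = n3 ∨ B = 1 ∨ 1 = 1
n5 = n4 ∨ n3 = 1 ∨ 1 = 1
n6 = A ∧ n5 = 1 ∧ 1 = 1
n7 = n5 ∧ n6 = 1 ∧ 1 = 1
giving n7 = 1 ≠ 0.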